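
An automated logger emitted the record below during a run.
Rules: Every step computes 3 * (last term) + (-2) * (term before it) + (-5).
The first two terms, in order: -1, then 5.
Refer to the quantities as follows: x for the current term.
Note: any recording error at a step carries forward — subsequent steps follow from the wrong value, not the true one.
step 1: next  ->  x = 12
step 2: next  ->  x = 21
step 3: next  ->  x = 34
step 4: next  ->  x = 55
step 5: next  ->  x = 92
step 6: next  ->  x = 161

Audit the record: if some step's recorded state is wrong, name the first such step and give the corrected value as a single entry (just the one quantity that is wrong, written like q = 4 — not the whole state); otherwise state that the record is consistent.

no error

Step 1: x = 3*(5) + (-2)*(-1) + (-5) = 12 — agrees with the record.
Step 2: x = 3*(12) + (-2)*(5) + (-5) = 21 — no discrepancy.
Step 3: x = 3*(21) + (-2)*(12) + (-5) = 34 — matches.
Step 4: x = 3*(34) + (-2)*(21) + (-5) = 55 — consistent with the record.
Step 5: x = 3*(55) + (-2)*(34) + (-5) = 92 — checks out.
Step 6: x = 3*(92) + (-2)*(55) + (-5) = 161 — consistent with the record.
Each recorded entry agrees with the recomputation.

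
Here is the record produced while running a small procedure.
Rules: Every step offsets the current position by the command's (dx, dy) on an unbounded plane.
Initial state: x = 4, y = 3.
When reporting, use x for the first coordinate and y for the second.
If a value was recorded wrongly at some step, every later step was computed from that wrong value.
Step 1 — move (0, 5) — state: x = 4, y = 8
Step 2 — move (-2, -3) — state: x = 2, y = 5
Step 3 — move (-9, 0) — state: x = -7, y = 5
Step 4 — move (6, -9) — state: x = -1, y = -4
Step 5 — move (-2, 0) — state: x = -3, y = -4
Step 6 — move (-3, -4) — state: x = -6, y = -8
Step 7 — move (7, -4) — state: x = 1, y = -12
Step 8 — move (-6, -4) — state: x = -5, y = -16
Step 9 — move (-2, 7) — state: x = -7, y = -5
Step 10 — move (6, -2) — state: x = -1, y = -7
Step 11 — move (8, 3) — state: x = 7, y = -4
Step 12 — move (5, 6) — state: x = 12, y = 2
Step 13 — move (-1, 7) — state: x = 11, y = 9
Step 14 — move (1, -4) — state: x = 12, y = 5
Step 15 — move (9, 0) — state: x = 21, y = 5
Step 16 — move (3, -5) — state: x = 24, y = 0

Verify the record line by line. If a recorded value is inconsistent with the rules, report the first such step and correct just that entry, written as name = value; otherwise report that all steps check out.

step 9, y = -9

Recomputing the run from the initial state:
step 1: x = 4, y = 8
step 2: x = 2, y = 5
step 3: x = -7, y = 5
step 4: x = -1, y = -4
step 5: x = -3, y = -4
step 6: x = -6, y = -8
step 7: x = 1, y = -12
step 8: x = -5, y = -16
step 9: x = -7, y = -9
step 10: x = -1, y = -11
step 11: x = 7, y = -8
step 12: x = 12, y = -2
step 13: x = 11, y = 5
step 14: x = 12, y = 1
step 15: x = 21, y = 1
step 16: x = 24, y = -4
The first disagreement with the record is at step 9, where the value should be y = -9.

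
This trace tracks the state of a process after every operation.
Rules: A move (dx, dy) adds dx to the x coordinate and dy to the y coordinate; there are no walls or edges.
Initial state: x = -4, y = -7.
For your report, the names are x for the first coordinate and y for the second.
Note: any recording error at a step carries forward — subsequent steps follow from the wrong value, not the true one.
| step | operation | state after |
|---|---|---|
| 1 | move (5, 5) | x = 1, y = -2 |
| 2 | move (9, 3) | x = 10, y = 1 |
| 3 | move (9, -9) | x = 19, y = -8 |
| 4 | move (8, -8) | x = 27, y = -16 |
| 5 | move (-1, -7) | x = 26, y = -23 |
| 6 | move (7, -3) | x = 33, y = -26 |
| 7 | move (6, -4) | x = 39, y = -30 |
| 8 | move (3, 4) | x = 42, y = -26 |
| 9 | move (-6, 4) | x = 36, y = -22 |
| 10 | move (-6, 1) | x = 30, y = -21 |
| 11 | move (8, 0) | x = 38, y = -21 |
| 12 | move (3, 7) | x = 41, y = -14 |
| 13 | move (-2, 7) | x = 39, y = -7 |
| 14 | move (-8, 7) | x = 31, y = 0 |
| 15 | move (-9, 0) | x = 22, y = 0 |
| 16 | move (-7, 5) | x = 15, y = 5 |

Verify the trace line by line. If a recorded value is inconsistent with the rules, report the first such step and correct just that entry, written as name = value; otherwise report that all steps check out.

1. x = -4 + (5) = 1, y = -7 + (5) = -2 (exactly as logged)
2. x = 1 + (9) = 10, y = -2 + (3) = 1 (verified)
3. x = 10 + (9) = 19, y = 1 + (-9) = -8 (agrees with the trace)
4. x = 19 + (8) = 27, y = -8 + (-8) = -16 (exactly as logged)
5. x = 27 + (-1) = 26, y = -16 + (-7) = -23 (agrees with the trace)
6. x = 26 + (7) = 33, y = -23 + (-3) = -26 (confirmed correct)
7. x = 33 + (6) = 39, y = -26 + (-4) = -30 (confirmed correct)
8. x = 39 + (3) = 42, y = -30 + (4) = -26 (confirmed correct)
9. x = 42 + (-6) = 36, y = -26 + (4) = -22 (agrees with the trace)
10. x = 36 + (-6) = 30, y = -22 + (1) = -21 (in agreement)
11. x = 30 + (8) = 38, y = -21 + (0) = -21 (matches)
12. x = 38 + (3) = 41, y = -21 + (7) = -14 (consistent with the trace)
13. x = 41 + (-2) = 39, y = -14 + (7) = -7 (agrees with the trace)
14. x = 39 + (-8) = 31, y = -7 + (7) = 0 (no discrepancy)
15. x = 31 + (-9) = 22, y = 0 + (0) = 0 (agrees with the trace)
16. x = 22 + (-7) = 15, y = 0 + (5) = 5 (exactly as logged)
All entries verified; no error found.

no error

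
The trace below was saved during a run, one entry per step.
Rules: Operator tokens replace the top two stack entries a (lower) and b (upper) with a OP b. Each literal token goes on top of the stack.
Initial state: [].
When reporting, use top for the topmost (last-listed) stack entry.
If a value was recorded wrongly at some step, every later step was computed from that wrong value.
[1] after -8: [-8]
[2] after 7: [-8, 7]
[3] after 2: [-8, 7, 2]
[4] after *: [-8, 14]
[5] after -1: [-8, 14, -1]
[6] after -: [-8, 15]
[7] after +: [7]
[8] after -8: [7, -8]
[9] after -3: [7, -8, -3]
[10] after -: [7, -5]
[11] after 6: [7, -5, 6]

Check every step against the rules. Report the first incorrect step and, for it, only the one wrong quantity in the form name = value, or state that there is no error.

Step 1: push -8: top = -8 — no discrepancy.
Step 2: push 7: top = 7 — consistent with the trace.
Step 3: push 2: top = 2 — verified.
Step 4: 7 * 2 = 14 — verified.
Step 5: push -1: top = -1 — checks out.
Step 6: 14 - -1 = 15 — exactly as logged.
Step 7: -8 + 15 = 7 — agrees with the trace.
Step 8: push -8: top = -8 — matches.
Step 9: push -3: top = -3 — checks out.
Step 10: -8 - -3 = -5 — matches.
Step 11: push 6: top = 6 — confirmed correct.
No step deviates from the rules.

no error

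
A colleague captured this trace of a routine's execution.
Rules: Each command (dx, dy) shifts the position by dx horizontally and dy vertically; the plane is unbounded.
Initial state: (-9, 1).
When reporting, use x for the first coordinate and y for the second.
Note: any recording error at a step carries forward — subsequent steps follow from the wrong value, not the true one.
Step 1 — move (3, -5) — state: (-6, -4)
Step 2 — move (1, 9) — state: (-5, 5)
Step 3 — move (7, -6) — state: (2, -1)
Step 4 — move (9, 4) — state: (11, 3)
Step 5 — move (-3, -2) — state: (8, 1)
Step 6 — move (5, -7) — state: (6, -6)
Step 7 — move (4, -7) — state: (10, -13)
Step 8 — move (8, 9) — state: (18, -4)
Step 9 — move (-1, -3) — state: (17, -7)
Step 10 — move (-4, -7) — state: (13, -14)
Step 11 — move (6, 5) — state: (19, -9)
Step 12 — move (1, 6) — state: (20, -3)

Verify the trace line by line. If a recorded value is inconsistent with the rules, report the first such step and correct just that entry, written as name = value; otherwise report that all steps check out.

1. x = -9 + (3) = -6, y = 1 + (-5) = -4 (no discrepancy)
2. x = -6 + (1) = -5, y = -4 + (9) = 5 (exactly as logged)
3. x = -5 + (7) = 2, y = 5 + (-6) = -1 (consistent with the trace)
4. x = 2 + (9) = 11, y = -1 + (4) = 3 (checks out)
5. x = 11 + (-3) = 8, y = 3 + (-2) = 1 (verified)
6. x = 8 + (5) = 13, y = 1 + (-7) = -6 (the recorded entry deviates here)
First deviation found at step 6; the corrected entry is x = 13.

step 6, x = 13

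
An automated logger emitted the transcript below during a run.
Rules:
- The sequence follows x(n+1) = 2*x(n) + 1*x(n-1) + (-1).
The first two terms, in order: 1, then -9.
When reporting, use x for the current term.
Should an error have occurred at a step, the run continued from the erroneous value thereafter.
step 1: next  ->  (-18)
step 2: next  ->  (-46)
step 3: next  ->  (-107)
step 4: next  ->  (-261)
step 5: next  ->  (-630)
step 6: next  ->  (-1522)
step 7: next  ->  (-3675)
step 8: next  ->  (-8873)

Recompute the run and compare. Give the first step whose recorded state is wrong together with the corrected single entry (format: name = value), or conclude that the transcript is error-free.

step 3, x = -111

1. x = 2*(-9) + (1)*(1) + (-1) = -18 (verified)
2. x = 2*(-18) + (1)*(-9) + (-1) = -46 (checks out)
3. x = 2*(-46) + (1)*(-18) + (-1) = -111 (a discrepancy with the transcript)
First deviation found at step 3; the corrected entry is x = -111.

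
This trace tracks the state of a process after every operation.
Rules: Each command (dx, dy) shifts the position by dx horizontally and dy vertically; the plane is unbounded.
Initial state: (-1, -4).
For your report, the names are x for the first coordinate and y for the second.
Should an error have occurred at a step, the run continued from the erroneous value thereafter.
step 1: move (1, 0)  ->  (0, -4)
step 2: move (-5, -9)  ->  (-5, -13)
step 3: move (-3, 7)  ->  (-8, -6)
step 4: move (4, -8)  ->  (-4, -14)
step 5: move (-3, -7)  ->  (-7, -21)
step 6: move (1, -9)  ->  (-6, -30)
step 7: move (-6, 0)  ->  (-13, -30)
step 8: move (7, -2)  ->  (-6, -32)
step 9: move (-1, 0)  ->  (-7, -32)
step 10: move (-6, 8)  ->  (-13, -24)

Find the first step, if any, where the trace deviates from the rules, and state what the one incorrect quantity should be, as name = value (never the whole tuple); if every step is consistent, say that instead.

step 7, x = -12

Step 1: x = -1 + (1) = 0, y = -4 + (0) = -4 — verified.
Step 2: x = 0 + (-5) = -5, y = -4 + (-9) = -13 — matches.
Step 3: x = -5 + (-3) = -8, y = -13 + (7) = -6 — matches.
Step 4: x = -8 + (4) = -4, y = -6 + (-8) = -14 — checks out.
Step 5: x = -4 + (-3) = -7, y = -14 + (-7) = -21 — exactly as logged.
Step 6: x = -7 + (1) = -6, y = -21 + (-9) = -30 — no discrepancy.
Step 7: x = -6 + (-6) = -12, y = -30 + (0) = -30 — the recorded entry deviates here.
Step 7 is the first one off; corrected, x = -12.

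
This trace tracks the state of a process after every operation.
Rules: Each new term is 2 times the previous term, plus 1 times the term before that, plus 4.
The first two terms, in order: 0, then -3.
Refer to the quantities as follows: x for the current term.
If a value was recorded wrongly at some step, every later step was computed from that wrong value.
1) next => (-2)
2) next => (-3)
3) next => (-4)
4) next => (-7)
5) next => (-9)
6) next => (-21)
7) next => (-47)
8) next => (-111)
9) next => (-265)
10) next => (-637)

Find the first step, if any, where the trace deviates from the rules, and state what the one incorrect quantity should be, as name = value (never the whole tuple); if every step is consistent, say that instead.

1. x = 2*(-3) + (1)*(0) + (4) = -2 (checks out)
2. x = 2*(-2) + (1)*(-3) + (4) = -3 (checks out)
3. x = 2*(-3) + (1)*(-2) + (4) = -4 (same as recorded)
4. x = 2*(-4) + (1)*(-3) + (4) = -7 (no discrepancy)
5. x = 2*(-7) + (1)*(-4) + (4) = -14 (a discrepancy with the trace)
The audit stops at step 5: the recorded entry is wrong and should be x = -14.

step 5, x = -14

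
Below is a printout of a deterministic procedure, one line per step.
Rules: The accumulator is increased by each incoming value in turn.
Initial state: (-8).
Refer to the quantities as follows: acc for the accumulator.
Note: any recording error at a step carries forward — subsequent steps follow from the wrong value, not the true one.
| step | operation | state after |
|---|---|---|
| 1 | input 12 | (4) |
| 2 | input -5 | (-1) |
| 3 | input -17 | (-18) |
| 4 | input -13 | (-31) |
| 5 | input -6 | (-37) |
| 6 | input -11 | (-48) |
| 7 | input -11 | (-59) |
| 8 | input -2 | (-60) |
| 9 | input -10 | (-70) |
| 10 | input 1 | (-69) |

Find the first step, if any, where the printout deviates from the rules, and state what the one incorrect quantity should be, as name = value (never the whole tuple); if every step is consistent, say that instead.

step 8, acc = -61

Recomputing the run from the initial state:
step 1: acc = 4
step 2: acc = -1
step 3: acc = -18
step 4: acc = -31
step 5: acc = -37
step 6: acc = -48
step 7: acc = -59
step 8: acc = -61
step 9: acc = -71
step 10: acc = -70
The first disagreement with the printout is at step 8, where the value should be acc = -61.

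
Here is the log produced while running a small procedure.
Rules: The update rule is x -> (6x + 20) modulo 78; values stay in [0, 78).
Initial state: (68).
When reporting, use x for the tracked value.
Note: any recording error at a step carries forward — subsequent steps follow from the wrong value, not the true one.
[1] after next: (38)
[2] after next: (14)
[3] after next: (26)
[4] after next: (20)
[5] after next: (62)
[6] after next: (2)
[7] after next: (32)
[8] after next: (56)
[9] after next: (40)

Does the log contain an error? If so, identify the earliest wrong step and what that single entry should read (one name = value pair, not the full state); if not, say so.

step 9, x = 44

Recomputing the run from the initial state:
step 1: x = 38
step 2: x = 14
step 3: x = 26
step 4: x = 20
step 5: x = 62
step 6: x = 2
step 7: x = 32
step 8: x = 56
step 9: x = 44
The first disagreement with the log is at step 9, where the value should be x = 44.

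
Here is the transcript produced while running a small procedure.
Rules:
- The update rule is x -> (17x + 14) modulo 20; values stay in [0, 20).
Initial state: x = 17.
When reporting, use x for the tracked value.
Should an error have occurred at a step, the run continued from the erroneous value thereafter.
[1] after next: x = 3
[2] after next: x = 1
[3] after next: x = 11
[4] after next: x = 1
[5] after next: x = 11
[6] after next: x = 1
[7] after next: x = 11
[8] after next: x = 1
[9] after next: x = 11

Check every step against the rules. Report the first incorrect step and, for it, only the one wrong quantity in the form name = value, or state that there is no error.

Recomputing the run from the initial state:
step 1: x = 3
step 2: x = 5
step 3: x = 19
step 4: x = 17
step 5: x = 3
step 6: x = 5
step 7: x = 19
step 8: x = 17
step 9: x = 3
The first disagreement with the transcript is at step 2, where the value should be x = 5.

step 2, x = 5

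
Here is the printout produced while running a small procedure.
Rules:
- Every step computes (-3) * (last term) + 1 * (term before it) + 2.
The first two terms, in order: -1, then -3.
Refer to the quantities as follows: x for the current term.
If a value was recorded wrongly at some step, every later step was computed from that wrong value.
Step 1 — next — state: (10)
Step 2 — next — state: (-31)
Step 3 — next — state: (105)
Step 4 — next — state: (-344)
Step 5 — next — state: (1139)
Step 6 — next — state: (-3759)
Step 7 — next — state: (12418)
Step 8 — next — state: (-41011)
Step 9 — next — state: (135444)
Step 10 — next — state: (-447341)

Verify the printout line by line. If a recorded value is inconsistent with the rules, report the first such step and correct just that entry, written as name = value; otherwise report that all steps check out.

step 9, x = 135453

Recomputing the run from the initial state:
step 1: x = 10
step 2: x = -31
step 3: x = 105
step 4: x = -344
step 5: x = 1139
step 6: x = -3759
step 7: x = 12418
step 8: x = -41011
step 9: x = 135453
step 10: x = -447368
The first disagreement with the printout is at step 9, where the value should be x = 135453.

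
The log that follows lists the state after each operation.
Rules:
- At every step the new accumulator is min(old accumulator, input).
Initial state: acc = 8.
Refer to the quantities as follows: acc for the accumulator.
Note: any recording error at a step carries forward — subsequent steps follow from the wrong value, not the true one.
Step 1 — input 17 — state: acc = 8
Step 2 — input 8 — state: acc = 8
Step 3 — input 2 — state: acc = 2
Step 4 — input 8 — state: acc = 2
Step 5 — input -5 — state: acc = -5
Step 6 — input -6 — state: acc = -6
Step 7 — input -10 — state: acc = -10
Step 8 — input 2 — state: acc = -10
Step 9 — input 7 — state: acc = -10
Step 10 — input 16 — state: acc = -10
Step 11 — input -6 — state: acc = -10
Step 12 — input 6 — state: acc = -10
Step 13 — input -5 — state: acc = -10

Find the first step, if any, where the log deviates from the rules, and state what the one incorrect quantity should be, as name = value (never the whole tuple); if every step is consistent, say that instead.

no error

1. acc = min(8, 17) = 8 (consistent with the log)
2. acc = min(8, 8) = 8 (checks out)
3. acc = min(8, 2) = 2 (no discrepancy)
4. acc = min(2, 8) = 2 (no discrepancy)
5. acc = min(2, -5) = -5 (consistent with the log)
6. acc = min(-5, -6) = -6 (checks out)
7. acc = min(-6, -10) = -10 (matches)
8. acc = min(-10, 2) = -10 (agrees with the log)
9. acc = min(-10, 7) = -10 (checks out)
10. acc = min(-10, 16) = -10 (exactly as logged)
11. acc = min(-10, -6) = -10 (no discrepancy)
12. acc = min(-10, 6) = -10 (consistent with the log)
13. acc = min(-10, -5) = -10 (consistent with the log)
Each recorded entry agrees with the recomputation.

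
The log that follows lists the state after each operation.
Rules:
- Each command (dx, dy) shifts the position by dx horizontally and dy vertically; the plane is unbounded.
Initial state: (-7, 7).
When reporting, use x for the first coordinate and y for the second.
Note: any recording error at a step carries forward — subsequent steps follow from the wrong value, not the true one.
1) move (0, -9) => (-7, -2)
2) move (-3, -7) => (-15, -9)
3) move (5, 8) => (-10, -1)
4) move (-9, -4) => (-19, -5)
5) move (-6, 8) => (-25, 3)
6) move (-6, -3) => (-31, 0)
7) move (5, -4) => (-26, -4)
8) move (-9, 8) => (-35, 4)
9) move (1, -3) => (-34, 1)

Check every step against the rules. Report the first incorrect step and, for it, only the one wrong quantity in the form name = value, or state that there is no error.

Recomputing the run from the initial state:
step 1: x = -7, y = -2
step 2: x = -10, y = -9
step 3: x = -5, y = -1
step 4: x = -14, y = -5
step 5: x = -20, y = 3
step 6: x = -26, y = 0
step 7: x = -21, y = -4
step 8: x = -30, y = 4
step 9: x = -29, y = 1
The first disagreement with the log is at step 2, where the value should be x = -10.

step 2, x = -10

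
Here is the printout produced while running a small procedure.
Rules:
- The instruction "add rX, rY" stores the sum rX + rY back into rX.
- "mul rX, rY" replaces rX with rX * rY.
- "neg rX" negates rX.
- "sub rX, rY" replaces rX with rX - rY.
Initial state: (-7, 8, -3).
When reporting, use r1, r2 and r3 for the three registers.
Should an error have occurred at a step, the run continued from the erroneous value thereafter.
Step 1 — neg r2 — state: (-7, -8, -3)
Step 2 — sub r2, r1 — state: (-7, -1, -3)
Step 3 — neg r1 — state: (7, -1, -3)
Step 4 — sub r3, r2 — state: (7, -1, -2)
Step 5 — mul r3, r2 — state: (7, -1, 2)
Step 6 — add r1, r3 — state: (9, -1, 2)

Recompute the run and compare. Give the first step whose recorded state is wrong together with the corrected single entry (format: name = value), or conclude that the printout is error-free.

no error

Recomputing the run from the initial state:
step 1: r1 = -7, r2 = -8, r3 = -3
step 2: r1 = -7, r2 = -1, r3 = -3
step 3: r1 = 7, r2 = -1, r3 = -3
step 4: r1 = 7, r2 = -1, r3 = -2
step 5: r1 = 7, r2 = -1, r3 = 2
step 6: r1 = 9, r2 = -1, r3 = 2
This matches the printout at every step.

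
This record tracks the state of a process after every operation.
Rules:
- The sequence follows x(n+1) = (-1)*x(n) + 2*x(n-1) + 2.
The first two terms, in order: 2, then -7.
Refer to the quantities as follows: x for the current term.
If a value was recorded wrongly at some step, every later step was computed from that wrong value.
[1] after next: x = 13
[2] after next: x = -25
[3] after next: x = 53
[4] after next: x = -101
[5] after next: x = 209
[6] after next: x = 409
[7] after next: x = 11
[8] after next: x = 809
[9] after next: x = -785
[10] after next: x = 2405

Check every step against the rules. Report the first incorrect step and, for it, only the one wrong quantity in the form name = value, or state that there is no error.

Recomputing the run from the initial state:
step 1: x = 13
step 2: x = -25
step 3: x = 53
step 4: x = -101
step 5: x = 209
step 6: x = -409
step 7: x = 829
step 8: x = -1645
step 9: x = 3305
step 10: x = -6593
The first disagreement with the record is at step 6, where the value should be x = -409.

step 6, x = -409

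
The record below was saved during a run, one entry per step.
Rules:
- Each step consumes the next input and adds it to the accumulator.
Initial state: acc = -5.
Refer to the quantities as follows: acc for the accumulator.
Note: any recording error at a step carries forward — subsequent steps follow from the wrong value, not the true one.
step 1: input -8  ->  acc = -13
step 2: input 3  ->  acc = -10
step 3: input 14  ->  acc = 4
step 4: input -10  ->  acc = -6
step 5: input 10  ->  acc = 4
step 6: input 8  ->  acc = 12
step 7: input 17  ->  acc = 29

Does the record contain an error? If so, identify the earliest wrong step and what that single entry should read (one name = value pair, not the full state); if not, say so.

Recomputing the run from the initial state:
step 1: acc = -13
step 2: acc = -10
step 3: acc = 4
step 4: acc = -6
step 5: acc = 4
step 6: acc = 12
step 7: acc = 29
This matches the record at every step.

no error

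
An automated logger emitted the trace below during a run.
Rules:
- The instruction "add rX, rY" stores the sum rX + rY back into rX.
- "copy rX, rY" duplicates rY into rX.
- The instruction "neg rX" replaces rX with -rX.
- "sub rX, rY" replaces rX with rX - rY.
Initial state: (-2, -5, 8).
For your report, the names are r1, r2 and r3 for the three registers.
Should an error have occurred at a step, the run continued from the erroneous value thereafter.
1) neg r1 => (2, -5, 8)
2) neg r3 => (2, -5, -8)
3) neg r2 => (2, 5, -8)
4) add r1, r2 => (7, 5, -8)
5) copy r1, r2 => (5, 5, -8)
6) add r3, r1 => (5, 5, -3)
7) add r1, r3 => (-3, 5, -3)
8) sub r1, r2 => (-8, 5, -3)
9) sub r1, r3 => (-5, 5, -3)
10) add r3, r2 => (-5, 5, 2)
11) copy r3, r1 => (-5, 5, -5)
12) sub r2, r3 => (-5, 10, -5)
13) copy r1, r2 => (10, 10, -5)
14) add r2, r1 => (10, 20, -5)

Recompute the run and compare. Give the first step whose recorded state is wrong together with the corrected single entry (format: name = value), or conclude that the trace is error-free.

step 7, r1 = 2

Recomputing the run from the initial state:
step 1: r1 = 2, r2 = -5, r3 = 8
step 2: r1 = 2, r2 = -5, r3 = -8
step 3: r1 = 2, r2 = 5, r3 = -8
step 4: r1 = 7, r2 = 5, r3 = -8
step 5: r1 = 5, r2 = 5, r3 = -8
step 6: r1 = 5, r2 = 5, r3 = -3
step 7: r1 = 2, r2 = 5, r3 = -3
step 8: r1 = -3, r2 = 5, r3 = -3
step 9: r1 = 0, r2 = 5, r3 = -3
step 10: r1 = 0, r2 = 5, r3 = 2
step 11: r1 = 0, r2 = 5, r3 = 0
step 12: r1 = 0, r2 = 5, r3 = 0
step 13: r1 = 5, r2 = 5, r3 = 0
step 14: r1 = 5, r2 = 10, r3 = 0
The first disagreement with the trace is at step 7, where the value should be r1 = 2.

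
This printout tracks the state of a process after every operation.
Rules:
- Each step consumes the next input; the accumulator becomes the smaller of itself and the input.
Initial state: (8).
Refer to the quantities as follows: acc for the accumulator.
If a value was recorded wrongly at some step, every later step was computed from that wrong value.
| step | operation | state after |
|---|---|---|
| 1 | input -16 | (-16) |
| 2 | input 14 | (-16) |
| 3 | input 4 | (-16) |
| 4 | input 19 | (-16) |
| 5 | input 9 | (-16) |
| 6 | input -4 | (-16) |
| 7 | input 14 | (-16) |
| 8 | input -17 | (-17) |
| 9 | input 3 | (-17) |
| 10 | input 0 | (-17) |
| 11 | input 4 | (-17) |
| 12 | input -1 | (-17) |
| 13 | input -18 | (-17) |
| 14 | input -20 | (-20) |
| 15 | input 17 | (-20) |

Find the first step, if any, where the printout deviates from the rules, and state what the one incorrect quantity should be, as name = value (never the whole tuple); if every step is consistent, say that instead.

step 13, acc = -18

step 1: acc = min(8, -16) = -16 -> confirmed correct
step 2: acc = min(-16, 14) = -16 -> in agreement
step 3: acc = min(-16, 4) = -16 -> agrees with the printout
step 4: acc = min(-16, 19) = -16 -> consistent with the printout
step 5: acc = min(-16, 9) = -16 -> checks out
step 6: acc = min(-16, -4) = -16 -> confirmed correct
step 7: acc = min(-16, 14) = -16 -> verified
step 8: acc = min(-16, -17) = -17 -> agrees with the printout
step 9: acc = min(-17, 3) = -17 -> exactly as logged
step 10: acc = min(-17, 0) = -17 -> agrees with the printout
step 11: acc = min(-17, 4) = -17 -> exactly as logged
step 12: acc = min(-17, -1) = -17 -> same as recorded
step 13: acc = min(-17, -18) = -18 -> not what was recorded
First incorrect step: 13; the correct value is acc = -18.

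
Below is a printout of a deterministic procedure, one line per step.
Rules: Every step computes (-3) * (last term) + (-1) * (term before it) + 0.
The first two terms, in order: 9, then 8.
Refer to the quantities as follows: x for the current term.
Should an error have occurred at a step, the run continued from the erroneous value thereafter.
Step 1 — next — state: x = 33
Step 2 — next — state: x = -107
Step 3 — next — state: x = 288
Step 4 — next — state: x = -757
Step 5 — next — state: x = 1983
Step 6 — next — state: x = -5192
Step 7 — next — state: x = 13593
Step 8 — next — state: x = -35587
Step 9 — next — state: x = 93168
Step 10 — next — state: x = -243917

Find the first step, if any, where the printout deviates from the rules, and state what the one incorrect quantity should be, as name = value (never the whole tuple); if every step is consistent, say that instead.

step 1, x = -33

step 1: x = -3*(8) + (-1)*(9) + (0) = -33 -> the printout has a different value
That makes step 1 the first incorrect line — x = -33 is what it should show.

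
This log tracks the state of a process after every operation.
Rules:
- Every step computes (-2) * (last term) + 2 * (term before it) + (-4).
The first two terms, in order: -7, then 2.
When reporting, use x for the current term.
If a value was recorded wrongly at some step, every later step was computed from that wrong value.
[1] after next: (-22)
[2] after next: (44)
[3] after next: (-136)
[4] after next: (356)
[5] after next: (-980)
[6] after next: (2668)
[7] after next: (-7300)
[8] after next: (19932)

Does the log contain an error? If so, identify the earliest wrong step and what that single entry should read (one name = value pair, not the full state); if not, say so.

Recomputing the run from the initial state:
step 1: x = -22
step 2: x = 44
step 3: x = -136
step 4: x = 356
step 5: x = -988
step 6: x = 2684
step 7: x = -7348
step 8: x = 20060
The first disagreement with the log is at step 5, where the value should be x = -988.

step 5, x = -988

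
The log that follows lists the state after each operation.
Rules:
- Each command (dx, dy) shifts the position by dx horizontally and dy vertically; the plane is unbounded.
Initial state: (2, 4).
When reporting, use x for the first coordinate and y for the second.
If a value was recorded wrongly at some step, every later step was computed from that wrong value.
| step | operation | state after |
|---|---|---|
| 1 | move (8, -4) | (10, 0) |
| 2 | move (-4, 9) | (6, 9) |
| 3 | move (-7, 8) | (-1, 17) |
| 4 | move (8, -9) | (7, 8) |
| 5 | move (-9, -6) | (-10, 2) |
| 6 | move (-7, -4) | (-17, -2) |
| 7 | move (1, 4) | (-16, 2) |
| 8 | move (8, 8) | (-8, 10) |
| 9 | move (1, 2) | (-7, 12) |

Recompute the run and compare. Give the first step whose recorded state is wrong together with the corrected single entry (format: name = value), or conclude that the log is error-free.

step 5, x = -2

Recomputing the run from the initial state:
step 1: x = 10, y = 0
step 2: x = 6, y = 9
step 3: x = -1, y = 17
step 4: x = 7, y = 8
step 5: x = -2, y = 2
step 6: x = -9, y = -2
step 7: x = -8, y = 2
step 8: x = 0, y = 10
step 9: x = 1, y = 12
The first disagreement with the log is at step 5, where the value should be x = -2.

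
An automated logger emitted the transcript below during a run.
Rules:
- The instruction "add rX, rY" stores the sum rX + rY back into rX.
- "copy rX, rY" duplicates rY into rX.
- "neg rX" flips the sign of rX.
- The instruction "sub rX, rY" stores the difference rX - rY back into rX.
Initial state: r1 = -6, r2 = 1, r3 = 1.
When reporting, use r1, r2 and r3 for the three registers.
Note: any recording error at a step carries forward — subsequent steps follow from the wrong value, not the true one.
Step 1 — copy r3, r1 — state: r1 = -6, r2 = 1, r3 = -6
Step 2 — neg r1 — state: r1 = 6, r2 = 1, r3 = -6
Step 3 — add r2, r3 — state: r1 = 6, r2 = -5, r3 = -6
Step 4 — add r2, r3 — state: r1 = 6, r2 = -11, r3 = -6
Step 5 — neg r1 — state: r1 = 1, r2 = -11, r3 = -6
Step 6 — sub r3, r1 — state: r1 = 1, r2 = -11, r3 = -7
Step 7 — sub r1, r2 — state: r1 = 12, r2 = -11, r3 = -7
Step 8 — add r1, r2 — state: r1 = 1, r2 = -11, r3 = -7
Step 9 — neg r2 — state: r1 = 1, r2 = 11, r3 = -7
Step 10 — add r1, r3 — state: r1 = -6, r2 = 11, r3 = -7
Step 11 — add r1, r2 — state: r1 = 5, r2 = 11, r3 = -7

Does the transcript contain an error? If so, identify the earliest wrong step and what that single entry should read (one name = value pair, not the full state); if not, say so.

step 5, r1 = -6

1. r3 = -6 (in agreement)
2. r1 = -(-6) = 6 (verified)
3. r2 = 1 + -6 = -5 (agrees with the transcript)
4. r2 = -5 + -6 = -11 (no discrepancy)
5. r1 = -(6) = -6 (the transcript has a different value)
First deviation found at step 5; the corrected entry is r1 = -6.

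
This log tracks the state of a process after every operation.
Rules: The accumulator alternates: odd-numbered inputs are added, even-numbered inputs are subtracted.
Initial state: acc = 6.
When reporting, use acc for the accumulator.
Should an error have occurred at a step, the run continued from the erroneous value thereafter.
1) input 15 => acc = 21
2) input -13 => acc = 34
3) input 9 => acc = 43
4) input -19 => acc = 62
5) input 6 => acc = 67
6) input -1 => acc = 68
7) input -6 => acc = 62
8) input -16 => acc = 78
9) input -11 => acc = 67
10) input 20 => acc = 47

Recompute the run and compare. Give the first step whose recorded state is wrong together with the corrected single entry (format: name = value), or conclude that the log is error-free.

step 5, acc = 68

Recomputing the run from the initial state:
step 1: acc = 21
step 2: acc = 34
step 3: acc = 43
step 4: acc = 62
step 5: acc = 68
step 6: acc = 69
step 7: acc = 63
step 8: acc = 79
step 9: acc = 68
step 10: acc = 48
The first disagreement with the log is at step 5, where the value should be acc = 68.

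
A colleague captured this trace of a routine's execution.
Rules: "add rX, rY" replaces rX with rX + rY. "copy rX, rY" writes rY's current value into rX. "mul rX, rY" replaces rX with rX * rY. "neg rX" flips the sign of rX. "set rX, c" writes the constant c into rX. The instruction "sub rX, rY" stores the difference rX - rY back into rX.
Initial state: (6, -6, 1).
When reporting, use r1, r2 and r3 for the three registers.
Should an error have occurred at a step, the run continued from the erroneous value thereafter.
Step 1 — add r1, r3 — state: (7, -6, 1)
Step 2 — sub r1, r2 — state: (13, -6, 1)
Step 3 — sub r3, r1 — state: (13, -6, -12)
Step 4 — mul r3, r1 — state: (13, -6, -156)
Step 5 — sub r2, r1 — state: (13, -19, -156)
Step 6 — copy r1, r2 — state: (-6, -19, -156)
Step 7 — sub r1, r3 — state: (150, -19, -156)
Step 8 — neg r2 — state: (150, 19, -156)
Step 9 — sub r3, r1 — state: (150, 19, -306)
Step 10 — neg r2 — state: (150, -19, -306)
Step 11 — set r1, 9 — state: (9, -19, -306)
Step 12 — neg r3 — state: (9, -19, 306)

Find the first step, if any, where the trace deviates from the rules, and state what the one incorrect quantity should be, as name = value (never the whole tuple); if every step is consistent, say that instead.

1. r1 = 6 + 1 = 7 (matches)
2. r1 = 7 - -6 = 13 (verified)
3. r3 = 1 - 13 = -12 (confirmed correct)
4. r3 = -12 * 13 = -156 (in agreement)
5. r2 = -6 - 13 = -19 (verified)
6. r1 = -19 (the trace has a different value)
First incorrect step: 6; the correct value is r1 = -19.

step 6, r1 = -19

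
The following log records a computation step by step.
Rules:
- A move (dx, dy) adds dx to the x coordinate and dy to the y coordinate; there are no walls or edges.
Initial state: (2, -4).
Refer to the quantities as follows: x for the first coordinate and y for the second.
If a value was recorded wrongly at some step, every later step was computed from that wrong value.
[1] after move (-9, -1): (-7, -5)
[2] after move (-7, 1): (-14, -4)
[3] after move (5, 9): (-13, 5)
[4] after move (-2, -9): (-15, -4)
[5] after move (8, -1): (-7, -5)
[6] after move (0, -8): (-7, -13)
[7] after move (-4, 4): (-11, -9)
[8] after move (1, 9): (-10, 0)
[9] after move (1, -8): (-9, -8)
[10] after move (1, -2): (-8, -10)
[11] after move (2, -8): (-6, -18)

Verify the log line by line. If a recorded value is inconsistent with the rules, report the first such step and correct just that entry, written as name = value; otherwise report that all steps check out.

Step 1: x = 2 + (-9) = -7, y = -4 + (-1) = -5 — verified.
Step 2: x = -7 + (-7) = -14, y = -5 + (1) = -4 — verified.
Step 3: x = -14 + (5) = -9, y = -4 + (9) = 5 — first mismatch against the log.
The audit stops at step 3: the recorded entry is wrong and should be x = -9.

step 3, x = -9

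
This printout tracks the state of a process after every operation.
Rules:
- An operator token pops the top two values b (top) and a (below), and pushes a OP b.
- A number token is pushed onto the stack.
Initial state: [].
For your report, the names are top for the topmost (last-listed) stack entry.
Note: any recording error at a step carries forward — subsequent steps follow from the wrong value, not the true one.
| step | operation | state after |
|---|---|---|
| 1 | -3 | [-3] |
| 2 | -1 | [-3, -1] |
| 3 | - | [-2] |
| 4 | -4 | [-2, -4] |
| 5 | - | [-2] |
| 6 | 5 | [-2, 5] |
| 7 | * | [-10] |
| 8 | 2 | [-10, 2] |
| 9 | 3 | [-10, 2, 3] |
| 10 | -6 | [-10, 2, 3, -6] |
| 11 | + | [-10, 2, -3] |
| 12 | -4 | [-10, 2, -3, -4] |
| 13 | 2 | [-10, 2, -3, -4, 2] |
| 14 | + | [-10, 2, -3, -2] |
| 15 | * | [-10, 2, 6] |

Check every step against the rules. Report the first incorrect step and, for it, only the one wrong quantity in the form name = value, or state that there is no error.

step 5, top = 2

Step 1: push -3: top = -3 — in agreement.
Step 2: push -1: top = -1 — exactly as logged.
Step 3: -3 - -1 = -2 — matches.
Step 4: push -4: top = -4 — matches.
Step 5: -2 - -4 = 2 — this is not what the printout shows.
First deviation found at step 5; the corrected entry is top = 2.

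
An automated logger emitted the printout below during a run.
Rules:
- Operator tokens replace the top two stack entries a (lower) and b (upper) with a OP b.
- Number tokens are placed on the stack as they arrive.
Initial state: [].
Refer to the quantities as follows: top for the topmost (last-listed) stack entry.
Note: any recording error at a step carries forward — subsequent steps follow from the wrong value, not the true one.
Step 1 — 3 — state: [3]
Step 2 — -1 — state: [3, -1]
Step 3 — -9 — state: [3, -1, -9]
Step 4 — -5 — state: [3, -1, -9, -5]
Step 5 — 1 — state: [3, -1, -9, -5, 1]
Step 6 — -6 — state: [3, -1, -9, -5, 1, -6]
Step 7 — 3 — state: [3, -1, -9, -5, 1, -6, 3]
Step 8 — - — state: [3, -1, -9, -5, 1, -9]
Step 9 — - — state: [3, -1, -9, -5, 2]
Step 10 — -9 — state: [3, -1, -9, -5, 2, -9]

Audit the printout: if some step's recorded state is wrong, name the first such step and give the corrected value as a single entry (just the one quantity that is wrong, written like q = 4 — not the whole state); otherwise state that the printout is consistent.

step 9, top = 10

1. push 3: top = 3 (same as recorded)
2. push -1: top = -1 (exactly as logged)
3. push -9: top = -9 (consistent with the printout)
4. push -5: top = -5 (exactly as logged)
5. push 1: top = 1 (consistent with the printout)
6. push -6: top = -6 (consistent with the printout)
7. push 3: top = 3 (consistent with the printout)
8. -6 - 3 = -9 (exactly as logged)
9. 1 - -9 = 10 (the printout has a different value)
Step 9 is the first one off; corrected, top = 10.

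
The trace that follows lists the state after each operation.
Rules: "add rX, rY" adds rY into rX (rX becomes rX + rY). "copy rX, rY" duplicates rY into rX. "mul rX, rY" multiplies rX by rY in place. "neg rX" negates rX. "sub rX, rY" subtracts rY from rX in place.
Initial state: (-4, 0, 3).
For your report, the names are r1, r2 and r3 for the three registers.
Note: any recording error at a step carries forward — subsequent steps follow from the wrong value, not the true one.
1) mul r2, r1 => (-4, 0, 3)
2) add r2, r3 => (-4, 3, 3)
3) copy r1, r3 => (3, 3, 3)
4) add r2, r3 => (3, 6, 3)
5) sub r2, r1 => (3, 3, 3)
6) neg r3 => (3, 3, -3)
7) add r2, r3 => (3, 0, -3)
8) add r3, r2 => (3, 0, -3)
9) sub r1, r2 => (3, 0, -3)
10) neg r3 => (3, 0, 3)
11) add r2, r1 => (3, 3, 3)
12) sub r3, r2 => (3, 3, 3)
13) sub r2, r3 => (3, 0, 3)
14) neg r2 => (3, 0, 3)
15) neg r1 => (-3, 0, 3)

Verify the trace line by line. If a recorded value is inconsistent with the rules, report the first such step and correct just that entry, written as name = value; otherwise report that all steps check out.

step 12, r3 = 0

Step 1: r2 = 0 * -4 = 0 — no discrepancy.
Step 2: r2 = 0 + 3 = 3 — same as recorded.
Step 3: r1 = 3 — consistent with the trace.
Step 4: r2 = 3 + 3 = 6 — confirmed correct.
Step 5: r2 = 6 - 3 = 3 — in agreement.
Step 6: r3 = -(3) = -3 — consistent with the trace.
Step 7: r2 = 3 + -3 = 0 — in agreement.
Step 8: r3 = -3 + 0 = -3 — confirmed correct.
Step 9: r1 = 3 - 0 = 3 — in agreement.
Step 10: r3 = -(-3) = 3 — in agreement.
Step 11: r2 = 0 + 3 = 3 — matches.
Step 12: r3 = 3 - 3 = 0 — the trace disagrees here.
The audit stops at step 12: the recorded entry is wrong and should be r3 = 0.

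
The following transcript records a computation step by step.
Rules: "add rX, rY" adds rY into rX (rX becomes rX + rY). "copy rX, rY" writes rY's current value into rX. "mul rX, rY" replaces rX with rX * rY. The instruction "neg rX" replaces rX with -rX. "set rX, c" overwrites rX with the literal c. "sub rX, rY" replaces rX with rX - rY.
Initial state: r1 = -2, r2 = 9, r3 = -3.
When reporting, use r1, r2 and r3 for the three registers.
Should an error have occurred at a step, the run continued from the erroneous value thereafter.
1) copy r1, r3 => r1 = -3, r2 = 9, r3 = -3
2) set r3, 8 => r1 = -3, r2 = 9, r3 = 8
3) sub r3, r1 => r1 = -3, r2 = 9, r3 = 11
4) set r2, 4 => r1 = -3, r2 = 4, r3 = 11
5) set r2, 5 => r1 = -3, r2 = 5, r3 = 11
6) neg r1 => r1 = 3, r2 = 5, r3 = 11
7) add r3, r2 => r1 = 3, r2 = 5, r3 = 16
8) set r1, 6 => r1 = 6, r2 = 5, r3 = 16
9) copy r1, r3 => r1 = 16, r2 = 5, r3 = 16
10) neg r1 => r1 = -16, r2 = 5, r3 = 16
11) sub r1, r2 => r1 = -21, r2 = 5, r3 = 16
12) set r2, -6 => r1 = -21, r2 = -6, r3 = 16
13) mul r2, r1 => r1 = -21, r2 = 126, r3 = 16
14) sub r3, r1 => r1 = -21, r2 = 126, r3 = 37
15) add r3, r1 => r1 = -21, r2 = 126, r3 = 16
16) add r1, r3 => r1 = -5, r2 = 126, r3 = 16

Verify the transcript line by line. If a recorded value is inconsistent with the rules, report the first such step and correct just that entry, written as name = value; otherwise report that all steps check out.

no error

Step 1: r1 = -3 — checks out.
Step 2: r3 = 8 — same as recorded.
Step 3: r3 = 8 - -3 = 11 — consistent with the transcript.
Step 4: r2 = 4 — in agreement.
Step 5: r2 = 5 — verified.
Step 6: r1 = -(-3) = 3 — consistent with the transcript.
Step 7: r3 = 11 + 5 = 16 — verified.
Step 8: r1 = 6 — matches.
Step 9: r1 = 16 — same as recorded.
Step 10: r1 = -(16) = -16 — no discrepancy.
Step 11: r1 = -16 - 5 = -21 — consistent with the transcript.
Step 12: r2 = -6 — matches.
Step 13: r2 = -6 * -21 = 126 — no discrepancy.
Step 14: r3 = 16 - -21 = 37 — exactly as logged.
Step 15: r3 = 37 + -21 = 16 — agrees with the transcript.
Step 16: r1 = -21 + 16 = -5 — consistent with the transcript.
Each recorded entry agrees with the recomputation.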